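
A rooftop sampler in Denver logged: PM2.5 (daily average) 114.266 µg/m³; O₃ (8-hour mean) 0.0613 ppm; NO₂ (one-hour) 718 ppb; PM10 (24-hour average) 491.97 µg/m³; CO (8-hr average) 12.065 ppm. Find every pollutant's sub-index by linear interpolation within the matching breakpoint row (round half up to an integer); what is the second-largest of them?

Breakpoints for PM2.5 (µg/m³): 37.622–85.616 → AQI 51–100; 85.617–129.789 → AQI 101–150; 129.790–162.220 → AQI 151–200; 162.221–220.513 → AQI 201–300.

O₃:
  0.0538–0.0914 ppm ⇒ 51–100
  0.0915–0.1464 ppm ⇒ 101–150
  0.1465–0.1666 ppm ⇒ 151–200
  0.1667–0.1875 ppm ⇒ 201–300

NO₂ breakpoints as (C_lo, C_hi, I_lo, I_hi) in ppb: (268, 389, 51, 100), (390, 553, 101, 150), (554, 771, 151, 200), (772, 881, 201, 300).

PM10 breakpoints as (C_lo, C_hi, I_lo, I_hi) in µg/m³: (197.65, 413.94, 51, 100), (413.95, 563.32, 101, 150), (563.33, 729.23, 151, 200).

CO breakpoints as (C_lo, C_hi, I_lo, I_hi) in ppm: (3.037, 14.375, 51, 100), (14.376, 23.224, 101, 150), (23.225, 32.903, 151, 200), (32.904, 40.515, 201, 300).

133

PM2.5: row 85.617–129.789 (AQI 101–150). (150−101)·(114.266−85.617)/(129.789−85.617) + 101 = 49·28.649/44.172 + 101 ≈ 132.78 → 133.
O₃: 0.0613 lies in 0.0538–0.0914, so I_lo=51, I_hi=100, C_lo=0.0538, C_hi=0.0914.
(100−51)/(0.0914−0.0538) × (0.0613−0.0538) + 51 = 49/0.0376 × 0.0075 + 51 ≈ 60.77 → 61.
NO₂: 718 ∈ [554, 771] ↔ index [151, 200].
151 + (718−554)·(200−151)/(771−554) = 151 + 164·49/217 ≈ 188.03, so AQI = 188.
PM10: row 413.95–563.32 (AQI 101–150). (150−101)·(491.97−413.95)/(563.32−413.95) + 101 = 49·78.02/149.37 + 101 ≈ 126.59 → 127.
CO: 12.065 ∈ [3.037, 14.375] ↔ index [51, 100].
51 + (12.065−3.037)·(100−51)/(14.375−3.037) = 51 + 9.028·49/11.338 ≈ 90.02, so AQI = 90.
Sub-indices: PM2.5→133, O₃→61, NO₂→188, PM10→127, CO→90. Ranked high→low: 188, 133, 127, 90, 61. Second-highest sub-index = 133.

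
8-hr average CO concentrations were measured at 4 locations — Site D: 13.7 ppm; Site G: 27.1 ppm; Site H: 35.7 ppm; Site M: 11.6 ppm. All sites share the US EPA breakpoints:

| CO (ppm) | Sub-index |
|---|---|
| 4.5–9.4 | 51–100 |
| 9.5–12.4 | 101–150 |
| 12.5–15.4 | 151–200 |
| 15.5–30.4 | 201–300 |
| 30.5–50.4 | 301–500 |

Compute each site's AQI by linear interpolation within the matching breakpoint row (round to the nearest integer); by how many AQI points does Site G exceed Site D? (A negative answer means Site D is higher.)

Site D: 13.7 ∈ [12.5, 15.4] ↔ index [151, 200].
151 + (13.7−12.5)·(200−151)/(15.4−12.5) = 151 + 1.2·49/2.9 ≈ 171.28, so AQI = 171.
Site G: 27.1 lies in 15.5–30.4, so I_lo=201, I_hi=300, C_lo=15.5, C_hi=30.4.
(300−201)/(30.4−15.5) × (27.1−15.5) + 201 = 99/14.9 × 11.6 + 201 ≈ 278.07 → 278.
Site H 35.7: bracket 30.5–50.4 → index 301–500; slope 199/19.9, offset 5.2.
AQI = 301 + 199/19.9·5.2 ≈ 353.00 ⇒ 353.
Site M 11.6: bracket 9.5–12.4 → index 101–150; slope 49/2.9, offset 2.1.
AQI = 101 + 49/2.9·2.1 ≈ 136.48 ⇒ 136.
AQIs: Site D=171, Site G=278, Site H=353, Site M=136. Site G (278) − Site D (171) = 107.

107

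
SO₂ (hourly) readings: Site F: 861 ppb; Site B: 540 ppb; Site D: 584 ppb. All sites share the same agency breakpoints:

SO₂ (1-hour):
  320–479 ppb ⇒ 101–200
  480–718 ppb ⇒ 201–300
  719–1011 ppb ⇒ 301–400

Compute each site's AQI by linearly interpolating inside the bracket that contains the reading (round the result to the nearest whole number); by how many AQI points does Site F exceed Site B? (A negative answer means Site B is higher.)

Site F: 861 ∈ [719, 1011] ↔ index [301, 400].
301 + (861−719)·(400−301)/(1011−719) = 301 + 142·99/292 ≈ 349.14, so AQI = 349.
Site B: 540 ∈ [480, 718] ↔ index [201, 300].
201 + (540−480)·(300−201)/(718−480) = 201 + 60·99/238 ≈ 225.96, so AQI = 226.
Site D 584: bracket 480–718 → index 201–300; slope 99/238, offset 104.
AQI = 201 + 99/238·104 ≈ 244.26 ⇒ 244.
AQIs: Site F=349, Site B=226, Site D=244. Site F (349) − Site B (226) = 123.

123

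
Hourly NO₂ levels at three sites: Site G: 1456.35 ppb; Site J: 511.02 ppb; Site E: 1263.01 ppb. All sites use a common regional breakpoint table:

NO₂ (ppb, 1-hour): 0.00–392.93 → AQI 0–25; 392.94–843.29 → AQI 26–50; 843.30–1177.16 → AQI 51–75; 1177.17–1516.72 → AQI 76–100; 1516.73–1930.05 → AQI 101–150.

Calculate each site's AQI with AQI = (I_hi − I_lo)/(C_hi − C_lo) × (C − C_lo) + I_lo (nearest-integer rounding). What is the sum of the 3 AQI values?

Site G: row 1177.17–1516.72 (AQI 76–100). (100−76)·(1456.35−1177.17)/(1516.72−1177.17) + 76 = 24·279.18/339.55 + 76 ≈ 95.73 → 96.
Site J 511.02: bracket 392.94–843.29 → index 26–50; slope 24/450.35, offset 118.08.
AQI = 26 + 24/450.35·118.08 ≈ 32.29 ⇒ 32.
Site E 1263.01: bracket 1177.17–1516.72 → index 76–100; slope 24/339.55, offset 85.84.
AQI = 76 + 24/339.55·85.84 ≈ 82.07 ⇒ 82.
AQIs: Site G=96, Site J=32, Site E=82. Sum = 96 + 32 + 82 = 210.

210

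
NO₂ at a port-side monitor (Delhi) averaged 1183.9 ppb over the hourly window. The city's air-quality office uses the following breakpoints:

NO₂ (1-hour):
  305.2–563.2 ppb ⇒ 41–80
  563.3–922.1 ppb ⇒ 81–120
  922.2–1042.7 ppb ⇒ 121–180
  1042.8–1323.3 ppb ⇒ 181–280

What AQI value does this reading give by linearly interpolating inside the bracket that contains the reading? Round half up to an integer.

NO₂: 1183.9 ∈ [1042.8, 1323.3] ↔ index [181, 280].
181 + (1183.9−1042.8)·(280−181)/(1323.3−1042.8) = 181 + 141.1·99/280.5 ≈ 230.80, so AQI = 231.

231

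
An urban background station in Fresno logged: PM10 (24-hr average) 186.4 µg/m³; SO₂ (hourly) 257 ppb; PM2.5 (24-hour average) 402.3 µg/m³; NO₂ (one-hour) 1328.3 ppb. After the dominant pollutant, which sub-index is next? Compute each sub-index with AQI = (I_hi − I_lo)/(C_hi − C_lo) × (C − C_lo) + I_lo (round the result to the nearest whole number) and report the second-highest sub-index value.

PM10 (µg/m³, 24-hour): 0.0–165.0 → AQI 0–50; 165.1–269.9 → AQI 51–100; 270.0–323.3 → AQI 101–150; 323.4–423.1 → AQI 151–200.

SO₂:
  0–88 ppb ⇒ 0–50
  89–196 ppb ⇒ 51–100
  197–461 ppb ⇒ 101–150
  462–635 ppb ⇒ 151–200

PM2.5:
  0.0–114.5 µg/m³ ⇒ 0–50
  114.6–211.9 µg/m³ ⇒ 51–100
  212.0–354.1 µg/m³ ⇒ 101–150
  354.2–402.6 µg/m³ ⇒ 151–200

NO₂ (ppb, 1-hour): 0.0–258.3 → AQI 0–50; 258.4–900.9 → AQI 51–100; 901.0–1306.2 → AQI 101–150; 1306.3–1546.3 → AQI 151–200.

PM10: 186.4 lies in 165.1–269.9, so I_lo=51, I_hi=100, C_lo=165.1, C_hi=269.9.
(100−51)/(269.9−165.1) × (186.4−165.1) + 51 = 49/104.8 × 21.3 + 51 ≈ 60.96 → 61.
SO₂: row 197–461 (AQI 101–150). (150−101)·(257−197)/(461−197) + 101 = 49·60/264 + 101 ≈ 112.14 → 112.
PM2.5 402.3: bracket 354.2–402.6 → index 151–200; slope 49/48.4, offset 48.1.
AQI = 151 + 49/48.4·48.1 ≈ 199.70 ⇒ 200.
NO₂: 1328.3 lies in 1306.3–1546.3, so I_lo=151, I_hi=200, C_lo=1306.3, C_hi=1546.3.
(200−151)/(1546.3−1306.3) × (1328.3−1306.3) + 151 = 49/240.0 × 22.0 + 151 ≈ 155.49 → 155.
Sub-indices: PM10→61, SO₂→112, PM2.5→200, NO₂→155. Ranked high→low: 200, 155, 112, 61. Second-highest sub-index = 155.

155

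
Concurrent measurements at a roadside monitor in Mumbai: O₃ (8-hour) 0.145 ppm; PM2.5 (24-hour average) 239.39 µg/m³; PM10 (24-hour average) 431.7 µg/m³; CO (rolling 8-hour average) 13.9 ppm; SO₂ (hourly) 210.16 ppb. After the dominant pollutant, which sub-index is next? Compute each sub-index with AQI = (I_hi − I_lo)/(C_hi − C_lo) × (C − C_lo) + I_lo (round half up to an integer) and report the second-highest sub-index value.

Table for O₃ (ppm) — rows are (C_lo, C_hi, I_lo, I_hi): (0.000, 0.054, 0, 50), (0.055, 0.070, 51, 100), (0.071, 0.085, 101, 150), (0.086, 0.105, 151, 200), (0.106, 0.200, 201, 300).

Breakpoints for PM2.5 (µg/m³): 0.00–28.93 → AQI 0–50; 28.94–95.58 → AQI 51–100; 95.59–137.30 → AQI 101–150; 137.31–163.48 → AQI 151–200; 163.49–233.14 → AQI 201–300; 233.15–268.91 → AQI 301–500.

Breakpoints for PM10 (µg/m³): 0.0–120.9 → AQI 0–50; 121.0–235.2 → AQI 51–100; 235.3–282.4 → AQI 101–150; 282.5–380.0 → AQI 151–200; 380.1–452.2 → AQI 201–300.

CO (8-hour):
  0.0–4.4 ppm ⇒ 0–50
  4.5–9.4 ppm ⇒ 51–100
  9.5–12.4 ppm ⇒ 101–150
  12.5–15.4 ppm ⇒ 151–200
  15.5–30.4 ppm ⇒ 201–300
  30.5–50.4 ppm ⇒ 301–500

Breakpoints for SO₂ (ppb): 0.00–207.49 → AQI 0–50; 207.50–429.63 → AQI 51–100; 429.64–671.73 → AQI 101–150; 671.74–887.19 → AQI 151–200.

272

O₃ 0.145: bracket 0.106–0.200 → index 201–300; slope 99/0.094, offset 0.039.
AQI = 201 + 99/0.094·0.039 ≈ 242.07 ⇒ 242.
PM2.5 239.39: bracket 233.15–268.91 → index 301–500; slope 199/35.76, offset 6.24.
AQI = 301 + 199/35.76·6.24 ≈ 335.72 ⇒ 336.
PM10: 431.7 lies in 380.1–452.2, so I_lo=201, I_hi=300, C_lo=380.1, C_hi=452.2.
(300−201)/(452.2−380.1) × (431.7−380.1) + 201 = 99/72.1 × 51.6 + 201 ≈ 271.85 → 272.
CO: row 12.5–15.4 (AQI 151–200). (200−151)·(13.9−12.5)/(15.4−12.5) + 151 = 49·1.4/2.9 + 151 ≈ 174.66 → 175.
SO₂: 210.16 lies in 207.50–429.63, so I_lo=51, I_hi=100, C_lo=207.50, C_hi=429.63.
(100−51)/(429.63−207.50) × (210.16−207.50) + 51 = 49/222.13 × 2.66 + 51 ≈ 51.59 → 52.
Sub-indices: O₃→242, PM2.5→336, PM10→272, CO→175, SO₂→52. Ranked high→low: 336, 272, 242, 175, 52. Second-highest sub-index = 272.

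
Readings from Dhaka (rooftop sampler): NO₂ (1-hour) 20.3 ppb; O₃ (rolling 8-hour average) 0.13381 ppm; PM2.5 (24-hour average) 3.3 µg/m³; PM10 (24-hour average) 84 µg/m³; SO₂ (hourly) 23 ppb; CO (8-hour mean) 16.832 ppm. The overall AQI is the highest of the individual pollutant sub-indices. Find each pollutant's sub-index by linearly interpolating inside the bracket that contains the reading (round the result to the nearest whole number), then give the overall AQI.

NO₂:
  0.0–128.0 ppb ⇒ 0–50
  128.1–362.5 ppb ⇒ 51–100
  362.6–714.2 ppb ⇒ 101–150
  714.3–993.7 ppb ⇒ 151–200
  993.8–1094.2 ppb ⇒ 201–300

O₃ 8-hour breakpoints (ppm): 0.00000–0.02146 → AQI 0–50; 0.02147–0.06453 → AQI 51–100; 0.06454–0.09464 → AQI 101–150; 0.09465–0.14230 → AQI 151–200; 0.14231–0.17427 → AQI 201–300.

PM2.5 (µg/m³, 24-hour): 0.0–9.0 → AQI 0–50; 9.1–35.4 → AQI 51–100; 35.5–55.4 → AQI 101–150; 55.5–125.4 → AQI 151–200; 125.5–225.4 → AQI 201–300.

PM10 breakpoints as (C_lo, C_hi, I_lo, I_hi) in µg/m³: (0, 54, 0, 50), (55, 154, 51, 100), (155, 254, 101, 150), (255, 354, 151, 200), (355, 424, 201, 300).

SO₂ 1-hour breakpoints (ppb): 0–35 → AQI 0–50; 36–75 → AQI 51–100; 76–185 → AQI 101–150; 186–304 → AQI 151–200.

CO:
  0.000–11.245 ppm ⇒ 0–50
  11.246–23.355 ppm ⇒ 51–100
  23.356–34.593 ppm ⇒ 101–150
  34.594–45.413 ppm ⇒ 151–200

191

NO₂: 20.3 ∈ [0.0, 128.0] ↔ index [0, 50].
0 + (20.3−0.0)·(50−0)/(128.0−0.0) = 0 + 20.3·50/128.0 ≈ 7.93, so AQI = 8.
O₃: 0.13381 ∈ [0.09465, 0.14230] ↔ index [151, 200].
151 + (0.13381−0.09465)·(200−151)/(0.14230−0.09465) = 151 + 0.03916·49/0.04765 ≈ 191.27, so AQI = 191.
PM2.5: 3.3 lies in 0.0–9.0, so I_lo=0, I_hi=50, C_lo=0.0, C_hi=9.0.
(50−0)/(9.0−0.0) × (3.3−0.0) + 0 = 50/9.0 × 3.3 + 0 ≈ 18.33 → 18.
PM10: 84 ∈ [55, 154] ↔ index [51, 100].
51 + (84−55)·(100−51)/(154−55) = 51 + 29·49/99 ≈ 65.35, so AQI = 65.
SO₂: row 0–35 (AQI 0–50). (50−0)·(23−0)/(35−0) + 0 = 50·23/35 + 0 ≈ 32.86 → 33.
CO: 16.832 lies in 11.246–23.355, so I_lo=51, I_hi=100, C_lo=11.246, C_hi=23.355.
(100−51)/(23.355−11.246) × (16.832−11.246) + 51 = 49/12.109 × 5.586 + 51 ≈ 73.60 → 74.
Sub-indices: NO₂→8, O₃→191, PM2.5→18, PM10→65, SO₂→33, CO→74. Overall AQI = max = 191; dominant pollutant is O₃.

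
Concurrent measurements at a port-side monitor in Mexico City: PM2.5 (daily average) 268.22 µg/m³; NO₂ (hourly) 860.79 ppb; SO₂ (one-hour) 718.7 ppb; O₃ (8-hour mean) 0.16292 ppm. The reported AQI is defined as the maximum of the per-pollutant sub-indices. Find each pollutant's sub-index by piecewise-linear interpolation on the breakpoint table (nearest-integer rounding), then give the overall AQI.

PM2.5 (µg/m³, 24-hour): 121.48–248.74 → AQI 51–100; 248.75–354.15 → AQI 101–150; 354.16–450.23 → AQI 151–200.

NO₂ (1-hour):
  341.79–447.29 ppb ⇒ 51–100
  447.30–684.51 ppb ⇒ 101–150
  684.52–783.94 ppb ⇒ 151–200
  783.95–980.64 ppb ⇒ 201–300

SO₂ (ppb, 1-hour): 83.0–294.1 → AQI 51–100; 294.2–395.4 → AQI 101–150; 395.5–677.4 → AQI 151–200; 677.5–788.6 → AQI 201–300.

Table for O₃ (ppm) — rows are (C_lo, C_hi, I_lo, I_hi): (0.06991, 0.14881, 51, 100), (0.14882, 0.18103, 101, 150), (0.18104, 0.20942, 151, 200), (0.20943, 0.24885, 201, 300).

PM2.5: 268.22 lies in 248.75–354.15, so I_lo=101, I_hi=150, C_lo=248.75, C_hi=354.15.
(150−101)/(354.15−248.75) × (268.22−248.75) + 101 = 49/105.40 × 19.47 + 101 ≈ 110.05 → 110.
NO₂: 860.79 ∈ [783.95, 980.64] ↔ index [201, 300].
201 + (860.79−783.95)·(300−201)/(980.64−783.95) = 201 + 76.84·99/196.69 ≈ 239.68, so AQI = 240.
SO₂: row 677.5–788.6 (AQI 201–300). (300−201)·(718.7−677.5)/(788.6−677.5) + 201 = 99·41.2/111.1 + 201 ≈ 237.71 → 238.
O₃ 0.16292: bracket 0.14882–0.18103 → index 101–150; slope 49/0.03221, offset 0.01410.
AQI = 101 + 49/0.03221·0.01410 ≈ 122.45 ⇒ 122.
Sub-indices: PM2.5→110, NO₂→240, SO₂→238, O₃→122. Overall AQI = max = 240; dominant pollutant is NO₂.

240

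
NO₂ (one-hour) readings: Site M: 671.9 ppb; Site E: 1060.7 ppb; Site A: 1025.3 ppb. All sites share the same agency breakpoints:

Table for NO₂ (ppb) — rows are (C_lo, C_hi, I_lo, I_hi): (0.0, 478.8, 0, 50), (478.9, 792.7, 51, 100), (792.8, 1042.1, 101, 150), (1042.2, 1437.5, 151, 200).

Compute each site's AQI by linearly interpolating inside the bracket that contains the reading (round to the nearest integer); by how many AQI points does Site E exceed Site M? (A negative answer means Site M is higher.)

Site M: row 478.9–792.7 (AQI 51–100). (100−51)·(671.9−478.9)/(792.7−478.9) + 51 = 49·193.0/313.8 + 51 ≈ 81.14 → 81.
Site E: 1060.7 ∈ [1042.2, 1437.5] ↔ index [151, 200].
151 + (1060.7−1042.2)·(200−151)/(1437.5−1042.2) = 151 + 18.5·49/395.3 ≈ 153.29, so AQI = 153.
Site A: row 792.8–1042.1 (AQI 101–150). (150−101)·(1025.3−792.8)/(1042.1−792.8) + 101 = 49·232.5/249.3 + 101 ≈ 146.70 → 147.
AQIs: Site M=81, Site E=153, Site A=147. Site E (153) − Site M (81) = 72.

72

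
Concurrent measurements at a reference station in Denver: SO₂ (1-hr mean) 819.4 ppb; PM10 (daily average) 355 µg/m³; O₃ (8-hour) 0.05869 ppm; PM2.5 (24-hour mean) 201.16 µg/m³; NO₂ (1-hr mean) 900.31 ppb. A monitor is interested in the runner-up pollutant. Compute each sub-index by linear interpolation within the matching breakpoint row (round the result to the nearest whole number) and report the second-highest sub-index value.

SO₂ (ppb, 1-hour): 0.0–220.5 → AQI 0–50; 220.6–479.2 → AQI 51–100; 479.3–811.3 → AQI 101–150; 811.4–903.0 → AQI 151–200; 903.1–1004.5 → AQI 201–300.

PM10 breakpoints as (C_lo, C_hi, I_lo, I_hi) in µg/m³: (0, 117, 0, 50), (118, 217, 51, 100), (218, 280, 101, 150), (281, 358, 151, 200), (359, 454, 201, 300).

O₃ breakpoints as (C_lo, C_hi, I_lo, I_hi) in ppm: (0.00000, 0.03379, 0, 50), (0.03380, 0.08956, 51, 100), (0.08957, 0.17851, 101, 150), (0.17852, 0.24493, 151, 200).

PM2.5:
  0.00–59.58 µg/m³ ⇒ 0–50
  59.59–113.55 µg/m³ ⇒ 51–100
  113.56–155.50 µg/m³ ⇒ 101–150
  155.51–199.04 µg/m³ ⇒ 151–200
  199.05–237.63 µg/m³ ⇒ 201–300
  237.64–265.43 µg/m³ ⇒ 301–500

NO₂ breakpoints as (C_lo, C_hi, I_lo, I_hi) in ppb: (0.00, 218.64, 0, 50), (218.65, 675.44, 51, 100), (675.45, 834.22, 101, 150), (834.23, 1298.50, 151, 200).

SO₂: 819.4 lies in 811.4–903.0, so I_lo=151, I_hi=200, C_lo=811.4, C_hi=903.0.
(200−151)/(903.0−811.4) × (819.4−811.4) + 151 = 49/91.6 × 8.0 + 151 ≈ 155.28 → 155.
PM10 355: bracket 281–358 → index 151–200; slope 49/77, offset 74.
AQI = 151 + 49/77·74 ≈ 198.09 ⇒ 198.
O₃: 0.05869 lies in 0.03380–0.08956, so I_lo=51, I_hi=100, C_lo=0.03380, C_hi=0.08956.
(100−51)/(0.08956−0.03380) × (0.05869−0.03380) + 51 = 49/0.05576 × 0.02489 + 51 ≈ 72.87 → 73.
PM2.5: row 199.05–237.63 (AQI 201–300). (300−201)·(201.16−199.05)/(237.63−199.05) + 201 = 99·2.11/38.58 + 201 ≈ 206.41 → 206.
NO₂: row 834.23–1298.50 (AQI 151–200). (200−151)·(900.31−834.23)/(1298.50−834.23) + 151 = 49·66.08/464.27 + 151 ≈ 157.97 → 158.
Sub-indices: SO₂→155, PM10→198, O₃→73, PM2.5→206, NO₂→158. Ranked high→low: 206, 198, 158, 155, 73. Second-highest sub-index = 198.

198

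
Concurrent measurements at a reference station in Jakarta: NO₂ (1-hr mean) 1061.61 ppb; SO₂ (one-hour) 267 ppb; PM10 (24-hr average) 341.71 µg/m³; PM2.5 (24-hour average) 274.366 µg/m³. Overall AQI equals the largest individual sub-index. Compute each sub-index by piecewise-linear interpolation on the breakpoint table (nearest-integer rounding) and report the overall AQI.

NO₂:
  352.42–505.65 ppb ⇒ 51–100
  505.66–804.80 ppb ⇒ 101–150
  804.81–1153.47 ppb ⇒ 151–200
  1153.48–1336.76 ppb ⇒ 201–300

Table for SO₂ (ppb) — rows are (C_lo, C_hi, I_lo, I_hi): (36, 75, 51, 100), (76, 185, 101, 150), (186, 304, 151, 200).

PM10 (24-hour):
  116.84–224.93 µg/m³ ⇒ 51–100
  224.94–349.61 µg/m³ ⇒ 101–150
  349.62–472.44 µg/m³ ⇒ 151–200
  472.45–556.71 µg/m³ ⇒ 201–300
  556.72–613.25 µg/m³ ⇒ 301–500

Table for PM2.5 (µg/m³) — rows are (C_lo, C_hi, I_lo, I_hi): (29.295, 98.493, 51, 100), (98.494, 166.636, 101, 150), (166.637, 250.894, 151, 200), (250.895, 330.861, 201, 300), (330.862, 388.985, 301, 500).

NO₂: 1061.61 ∈ [804.81, 1153.47] ↔ index [151, 200].
151 + (1061.61−804.81)·(200−151)/(1153.47−804.81) = 151 + 256.80·49/348.66 ≈ 187.09, so AQI = 187.
SO₂ 267: bracket 186–304 → index 151–200; slope 49/118, offset 81.
AQI = 151 + 49/118·81 ≈ 184.64 ⇒ 185.
PM10: 341.71 ∈ [224.94, 349.61] ↔ index [101, 150].
101 + (341.71−224.94)·(150−101)/(349.61−224.94) = 101 + 116.77·49/124.67 ≈ 146.90, so AQI = 147.
PM2.5: 274.366 ∈ [250.895, 330.861] ↔ index [201, 300].
201 + (274.366−250.895)·(300−201)/(330.861−250.895) = 201 + 23.471·99/79.966 ≈ 230.06, so AQI = 230.
Sub-indices: NO₂→187, SO₂→185, PM10→147, PM2.5→230. Overall AQI = max = 230; dominant pollutant is PM2.5.

230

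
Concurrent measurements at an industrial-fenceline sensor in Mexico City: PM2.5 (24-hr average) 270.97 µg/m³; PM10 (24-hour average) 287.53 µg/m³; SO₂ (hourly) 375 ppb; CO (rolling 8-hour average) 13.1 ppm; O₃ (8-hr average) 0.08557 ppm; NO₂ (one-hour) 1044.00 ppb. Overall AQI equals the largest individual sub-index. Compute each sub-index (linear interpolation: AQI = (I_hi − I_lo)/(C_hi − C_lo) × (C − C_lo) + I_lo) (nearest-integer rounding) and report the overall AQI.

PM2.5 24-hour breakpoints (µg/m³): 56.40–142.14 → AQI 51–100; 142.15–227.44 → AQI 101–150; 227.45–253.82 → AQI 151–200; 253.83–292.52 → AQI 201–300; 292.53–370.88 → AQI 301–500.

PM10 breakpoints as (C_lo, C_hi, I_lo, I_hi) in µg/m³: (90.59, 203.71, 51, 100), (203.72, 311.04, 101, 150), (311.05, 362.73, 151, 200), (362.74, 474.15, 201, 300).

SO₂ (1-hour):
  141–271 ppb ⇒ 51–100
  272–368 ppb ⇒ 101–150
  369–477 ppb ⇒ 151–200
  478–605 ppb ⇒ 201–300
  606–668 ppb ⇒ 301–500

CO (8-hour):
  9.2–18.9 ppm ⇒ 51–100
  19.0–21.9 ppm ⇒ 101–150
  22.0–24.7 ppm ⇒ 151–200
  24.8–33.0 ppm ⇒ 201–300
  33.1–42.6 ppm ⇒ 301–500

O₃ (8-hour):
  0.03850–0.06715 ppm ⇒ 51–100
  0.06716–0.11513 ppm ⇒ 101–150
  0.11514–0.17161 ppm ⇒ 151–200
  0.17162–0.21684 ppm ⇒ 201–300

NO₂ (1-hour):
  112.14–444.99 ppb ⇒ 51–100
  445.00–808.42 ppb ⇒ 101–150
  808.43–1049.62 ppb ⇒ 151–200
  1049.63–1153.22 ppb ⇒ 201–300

PM2.5: 270.97 lies in 253.83–292.52, so I_lo=201, I_hi=300, C_lo=253.83, C_hi=292.52.
(300−201)/(292.52−253.83) × (270.97−253.83) + 201 = 99/38.69 × 17.14 + 201 ≈ 244.86 → 245.
PM10 287.53: bracket 203.72–311.04 → index 101–150; slope 49/107.32, offset 83.81.
AQI = 101 + 49/107.32·83.81 ≈ 139.27 ⇒ 139.
SO₂: 375 ∈ [369, 477] ↔ index [151, 200].
151 + (375−369)·(200−151)/(477−369) = 151 + 6·49/108 ≈ 153.72, so AQI = 154.
CO 13.1: bracket 9.2–18.9 → index 51–100; slope 49/9.7, offset 3.9.
AQI = 51 + 49/9.7·3.9 ≈ 70.70 ⇒ 71.
O₃: 0.08557 ∈ [0.06716, 0.11513] ↔ index [101, 150].
101 + (0.08557−0.06716)·(150−101)/(0.11513−0.06716) = 101 + 0.01841·49/0.04797 ≈ 119.81, so AQI = 120.
NO₂ 1044.00: bracket 808.43–1049.62 → index 151–200; slope 49/241.19, offset 235.57.
AQI = 151 + 49/241.19·235.57 ≈ 198.86 ⇒ 199.
Sub-indices: PM2.5→245, PM10→139, SO₂→154, CO→71, O₃→120, NO₂→199. Overall AQI = max = 245; dominant pollutant is PM2.5.

245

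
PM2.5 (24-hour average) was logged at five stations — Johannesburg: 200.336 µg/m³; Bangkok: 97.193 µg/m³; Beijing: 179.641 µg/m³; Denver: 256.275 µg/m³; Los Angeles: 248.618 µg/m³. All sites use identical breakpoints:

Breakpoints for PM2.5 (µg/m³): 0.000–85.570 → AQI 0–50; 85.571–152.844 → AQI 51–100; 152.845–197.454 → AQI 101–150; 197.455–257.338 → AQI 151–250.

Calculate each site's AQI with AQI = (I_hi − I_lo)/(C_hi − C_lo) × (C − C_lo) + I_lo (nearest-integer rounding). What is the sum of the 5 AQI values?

829

Johannesburg: row 197.455–257.338 (AQI 151–250). (250−151)·(200.336−197.455)/(257.338−197.455) + 151 = 99·2.881/59.883 + 151 ≈ 155.76 → 156.
Bangkok: 97.193 ∈ [85.571, 152.844] ↔ index [51, 100].
51 + (97.193−85.571)·(100−51)/(152.844−85.571) = 51 + 11.622·49/67.273 ≈ 59.47, so AQI = 59.
Beijing: 179.641 ∈ [152.845, 197.454] ↔ index [101, 150].
101 + (179.641−152.845)·(150−101)/(197.454−152.845) = 101 + 26.796·49/44.609 ≈ 130.43, so AQI = 130.
Denver 256.275: bracket 197.455–257.338 → index 151–250; slope 99/59.883, offset 58.820.
AQI = 151 + 99/59.883·58.820 ≈ 248.24 ⇒ 248.
Los Angeles: 248.618 lies in 197.455–257.338, so I_lo=151, I_hi=250, C_lo=197.455, C_hi=257.338.
(250−151)/(257.338−197.455) × (248.618−197.455) + 151 = 99/59.883 × 51.163 + 151 ≈ 235.58 → 236.
AQIs: Johannesburg=156, Bangkok=59, Beijing=130, Denver=248, Los Angeles=236. Sum = 156 + 59 + 130 + 248 + 236 = 829.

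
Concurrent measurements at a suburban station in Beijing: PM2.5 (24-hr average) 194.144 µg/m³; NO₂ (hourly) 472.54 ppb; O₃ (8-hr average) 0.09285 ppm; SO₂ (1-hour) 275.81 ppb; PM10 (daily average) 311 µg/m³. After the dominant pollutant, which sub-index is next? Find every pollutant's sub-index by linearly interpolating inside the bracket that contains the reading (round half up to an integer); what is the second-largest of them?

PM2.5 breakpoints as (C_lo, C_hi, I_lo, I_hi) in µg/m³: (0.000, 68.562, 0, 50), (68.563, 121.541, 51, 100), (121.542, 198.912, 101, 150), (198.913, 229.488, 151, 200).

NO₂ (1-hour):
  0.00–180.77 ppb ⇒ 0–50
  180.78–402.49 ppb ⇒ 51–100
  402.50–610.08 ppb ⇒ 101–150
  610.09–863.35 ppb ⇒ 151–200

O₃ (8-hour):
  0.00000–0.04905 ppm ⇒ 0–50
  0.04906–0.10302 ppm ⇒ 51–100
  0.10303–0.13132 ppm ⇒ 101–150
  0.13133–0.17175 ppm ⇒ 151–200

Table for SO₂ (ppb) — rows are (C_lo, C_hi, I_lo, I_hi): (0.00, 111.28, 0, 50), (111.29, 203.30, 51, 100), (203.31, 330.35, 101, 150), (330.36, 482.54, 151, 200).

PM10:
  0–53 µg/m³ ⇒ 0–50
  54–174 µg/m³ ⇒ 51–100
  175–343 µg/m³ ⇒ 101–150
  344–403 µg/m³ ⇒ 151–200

141

PM2.5: row 121.542–198.912 (AQI 101–150). (150−101)·(194.144−121.542)/(198.912−121.542) + 101 = 49·72.602/77.370 + 101 ≈ 146.98 → 147.
NO₂ 472.54: bracket 402.50–610.08 → index 101–150; slope 49/207.58, offset 70.04.
AQI = 101 + 49/207.58·70.04 ≈ 117.53 ⇒ 118.
O₃: 0.09285 ∈ [0.04906, 0.10302] ↔ index [51, 100].
51 + (0.09285−0.04906)·(100−51)/(0.10302−0.04906) = 51 + 0.04379·49/0.05396 ≈ 90.76, so AQI = 91.
SO₂: 275.81 lies in 203.31–330.35, so I_lo=101, I_hi=150, C_lo=203.31, C_hi=330.35.
(150−101)/(330.35−203.31) × (275.81−203.31) + 101 = 49/127.04 × 72.50 + 101 ≈ 128.96 → 129.
PM10: 311 lies in 175–343, so I_lo=101, I_hi=150, C_lo=175, C_hi=343.
(150−101)/(343−175) × (311−175) + 101 = 49/168 × 136 + 101 ≈ 140.67 → 141.
Sub-indices: PM2.5→147, NO₂→118, O₃→91, SO₂→129, PM10→141. Ranked high→low: 147, 141, 129, 118, 91. Second-highest sub-index = 141.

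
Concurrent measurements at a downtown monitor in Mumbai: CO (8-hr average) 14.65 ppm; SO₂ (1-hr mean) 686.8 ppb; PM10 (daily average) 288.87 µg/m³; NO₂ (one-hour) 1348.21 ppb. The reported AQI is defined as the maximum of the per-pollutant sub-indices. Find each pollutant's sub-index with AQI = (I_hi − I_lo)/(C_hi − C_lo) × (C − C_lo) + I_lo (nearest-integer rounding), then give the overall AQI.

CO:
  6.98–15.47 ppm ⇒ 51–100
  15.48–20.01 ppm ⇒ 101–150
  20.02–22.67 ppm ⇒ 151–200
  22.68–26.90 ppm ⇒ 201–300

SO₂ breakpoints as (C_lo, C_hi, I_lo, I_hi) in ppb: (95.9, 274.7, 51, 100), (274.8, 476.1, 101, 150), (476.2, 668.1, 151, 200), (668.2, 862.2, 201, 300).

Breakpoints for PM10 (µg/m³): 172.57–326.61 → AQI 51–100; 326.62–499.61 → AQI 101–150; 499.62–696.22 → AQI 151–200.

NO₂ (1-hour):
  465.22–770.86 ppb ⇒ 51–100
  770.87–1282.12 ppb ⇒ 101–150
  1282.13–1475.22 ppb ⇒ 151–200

CO 14.65: bracket 6.98–15.47 → index 51–100; slope 49/8.49, offset 7.67.
AQI = 51 + 49/8.49·7.67 ≈ 95.27 ⇒ 95.
SO₂: row 668.2–862.2 (AQI 201–300). (300−201)·(686.8−668.2)/(862.2−668.2) + 201 = 99·18.6/194.0 + 201 ≈ 210.49 → 210.
PM10 288.87: bracket 172.57–326.61 → index 51–100; slope 49/154.04, offset 116.30.
AQI = 51 + 49/154.04·116.30 ≈ 87.99 ⇒ 88.
NO₂ 1348.21: bracket 1282.13–1475.22 → index 151–200; slope 49/193.09, offset 66.08.
AQI = 151 + 49/193.09·66.08 ≈ 167.77 ⇒ 168.
Sub-indices: CO→95, SO₂→210, PM10→88, NO₂→168. Overall AQI = max = 210; dominant pollutant is SO₂.

210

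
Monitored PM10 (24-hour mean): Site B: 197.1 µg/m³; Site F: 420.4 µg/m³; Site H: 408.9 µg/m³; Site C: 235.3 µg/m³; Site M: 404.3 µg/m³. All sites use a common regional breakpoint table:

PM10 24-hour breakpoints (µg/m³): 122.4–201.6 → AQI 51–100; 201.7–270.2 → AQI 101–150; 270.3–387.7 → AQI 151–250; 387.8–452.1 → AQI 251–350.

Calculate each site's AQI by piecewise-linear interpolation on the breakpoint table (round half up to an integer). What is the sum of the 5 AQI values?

1082

Site B: 197.1 lies in 122.4–201.6, so I_lo=51, I_hi=100, C_lo=122.4, C_hi=201.6.
(100−51)/(201.6−122.4) × (197.1−122.4) + 51 = 49/79.2 × 74.7 + 51 ≈ 97.22 → 97.
Site F: 420.4 ∈ [387.8, 452.1] ↔ index [251, 350].
251 + (420.4−387.8)·(350−251)/(452.1−387.8) = 251 + 32.6·99/64.3 ≈ 301.19, so AQI = 301.
Site H 408.9: bracket 387.8–452.1 → index 251–350; slope 99/64.3, offset 21.1.
AQI = 251 + 99/64.3·21.1 ≈ 283.49 ⇒ 283.
Site C: 235.3 lies in 201.7–270.2, so I_lo=101, I_hi=150, C_lo=201.7, C_hi=270.2.
(150−101)/(270.2−201.7) × (235.3−201.7) + 101 = 49/68.5 × 33.6 + 101 ≈ 125.04 → 125.
Site M: 404.3 ∈ [387.8, 452.1] ↔ index [251, 350].
251 + (404.3−387.8)·(350−251)/(452.1−387.8) = 251 + 16.5·99/64.3 ≈ 276.40, so AQI = 276.
AQIs: Site B=97, Site F=301, Site H=283, Site C=125, Site M=276. Sum = 97 + 301 + 283 + 125 + 276 = 1082.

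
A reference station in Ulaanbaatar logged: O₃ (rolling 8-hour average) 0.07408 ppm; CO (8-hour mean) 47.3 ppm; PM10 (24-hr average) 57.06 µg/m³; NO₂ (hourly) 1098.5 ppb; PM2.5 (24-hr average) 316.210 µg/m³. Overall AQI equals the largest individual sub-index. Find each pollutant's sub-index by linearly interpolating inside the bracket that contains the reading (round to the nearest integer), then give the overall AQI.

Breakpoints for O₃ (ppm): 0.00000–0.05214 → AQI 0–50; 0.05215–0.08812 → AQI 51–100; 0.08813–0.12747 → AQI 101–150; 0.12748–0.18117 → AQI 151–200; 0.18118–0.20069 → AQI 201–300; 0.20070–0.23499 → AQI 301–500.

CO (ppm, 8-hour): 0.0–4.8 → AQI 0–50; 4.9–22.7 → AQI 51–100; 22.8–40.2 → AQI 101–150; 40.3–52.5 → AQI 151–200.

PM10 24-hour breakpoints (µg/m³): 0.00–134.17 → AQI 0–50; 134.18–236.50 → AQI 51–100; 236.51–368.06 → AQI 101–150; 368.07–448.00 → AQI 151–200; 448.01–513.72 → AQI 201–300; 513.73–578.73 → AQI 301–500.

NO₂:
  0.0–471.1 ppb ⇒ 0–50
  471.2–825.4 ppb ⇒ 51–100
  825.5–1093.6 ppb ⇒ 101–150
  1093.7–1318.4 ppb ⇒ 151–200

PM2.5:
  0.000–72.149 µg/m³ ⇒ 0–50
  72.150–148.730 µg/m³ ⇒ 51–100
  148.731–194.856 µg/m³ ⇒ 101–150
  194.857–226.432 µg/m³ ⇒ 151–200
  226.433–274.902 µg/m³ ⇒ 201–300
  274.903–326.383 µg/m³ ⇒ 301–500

461

O₃ 0.07408: bracket 0.05215–0.08812 → index 51–100; slope 49/0.03597, offset 0.02193.
AQI = 51 + 49/0.03597·0.02193 ≈ 80.87 ⇒ 81.
CO 47.3: bracket 40.3–52.5 → index 151–200; slope 49/12.2, offset 7.0.
AQI = 151 + 49/12.2·7.0 ≈ 179.11 ⇒ 179.
PM10: 57.06 ∈ [0.00, 134.17] ↔ index [0, 50].
0 + (57.06−0.00)·(50−0)/(134.17−0.00) = 0 + 57.06·50/134.17 ≈ 21.26, so AQI = 21.
NO₂: 1098.5 ∈ [1093.7, 1318.4] ↔ index [151, 200].
151 + (1098.5−1093.7)·(200−151)/(1318.4−1093.7) = 151 + 4.8·49/224.7 ≈ 152.05, so AQI = 152.
PM2.5: 316.210 ∈ [274.903, 326.383] ↔ index [301, 500].
301 + (316.210−274.903)·(500−301)/(326.383−274.903) = 301 + 41.307·199/51.480 ≈ 460.68, so AQI = 461.
Sub-indices: O₃→81, CO→179, PM10→21, NO₂→152, PM2.5→461. Overall AQI = max = 461; dominant pollutant is PM2.5.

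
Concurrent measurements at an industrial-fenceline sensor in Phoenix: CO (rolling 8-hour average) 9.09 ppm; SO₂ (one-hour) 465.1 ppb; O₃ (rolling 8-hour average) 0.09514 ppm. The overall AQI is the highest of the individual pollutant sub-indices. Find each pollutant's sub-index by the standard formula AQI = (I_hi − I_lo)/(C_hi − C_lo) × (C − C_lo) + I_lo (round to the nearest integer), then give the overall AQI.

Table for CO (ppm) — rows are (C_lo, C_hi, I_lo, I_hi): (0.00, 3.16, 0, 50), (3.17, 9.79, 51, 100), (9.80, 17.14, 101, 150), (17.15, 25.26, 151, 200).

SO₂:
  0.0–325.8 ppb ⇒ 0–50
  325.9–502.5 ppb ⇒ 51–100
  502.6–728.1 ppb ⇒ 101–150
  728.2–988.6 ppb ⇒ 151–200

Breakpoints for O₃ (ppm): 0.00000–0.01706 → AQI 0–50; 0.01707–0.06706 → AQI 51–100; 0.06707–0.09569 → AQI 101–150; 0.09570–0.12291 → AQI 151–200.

149

CO: 9.09 lies in 3.17–9.79, so I_lo=51, I_hi=100, C_lo=3.17, C_hi=9.79.
(100−51)/(9.79−3.17) × (9.09−3.17) + 51 = 49/6.62 × 5.92 + 51 ≈ 94.82 → 95.
SO₂: row 325.9–502.5 (AQI 51–100). (100−51)·(465.1−325.9)/(502.5−325.9) + 51 = 49·139.2/176.6 + 51 ≈ 89.62 → 90.
O₃: 0.09514 ∈ [0.06707, 0.09569] ↔ index [101, 150].
101 + (0.09514−0.06707)·(150−101)/(0.09569−0.06707) = 101 + 0.02807·49/0.02862 ≈ 149.06, so AQI = 149.
Sub-indices: CO→95, SO₂→90, O₃→149. Overall AQI = max = 149; dominant pollutant is O₃.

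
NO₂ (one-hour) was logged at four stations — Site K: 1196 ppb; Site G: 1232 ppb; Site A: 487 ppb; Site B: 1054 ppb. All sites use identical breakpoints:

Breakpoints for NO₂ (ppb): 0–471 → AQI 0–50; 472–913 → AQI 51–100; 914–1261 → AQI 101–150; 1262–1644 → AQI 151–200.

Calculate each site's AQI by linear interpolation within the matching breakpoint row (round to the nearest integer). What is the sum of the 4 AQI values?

461

Site K: 1196 lies in 914–1261, so I_lo=101, I_hi=150, C_lo=914, C_hi=1261.
(150−101)/(1261−914) × (1196−914) + 101 = 49/347 × 282 + 101 ≈ 140.82 → 141.
Site G: 1232 lies in 914–1261, so I_lo=101, I_hi=150, C_lo=914, C_hi=1261.
(150−101)/(1261−914) × (1232−914) + 101 = 49/347 × 318 + 101 ≈ 145.90 → 146.
Site A: 487 lies in 472–913, so I_lo=51, I_hi=100, C_lo=472, C_hi=913.
(100−51)/(913−472) × (487−472) + 51 = 49/441 × 15 + 51 ≈ 52.67 → 53.
Site B 1054: bracket 914–1261 → index 101–150; slope 49/347, offset 140.
AQI = 101 + 49/347·140 ≈ 120.77 ⇒ 121.
AQIs: Site K=141, Site G=146, Site A=53, Site B=121. Sum = 141 + 146 + 53 + 121 = 461.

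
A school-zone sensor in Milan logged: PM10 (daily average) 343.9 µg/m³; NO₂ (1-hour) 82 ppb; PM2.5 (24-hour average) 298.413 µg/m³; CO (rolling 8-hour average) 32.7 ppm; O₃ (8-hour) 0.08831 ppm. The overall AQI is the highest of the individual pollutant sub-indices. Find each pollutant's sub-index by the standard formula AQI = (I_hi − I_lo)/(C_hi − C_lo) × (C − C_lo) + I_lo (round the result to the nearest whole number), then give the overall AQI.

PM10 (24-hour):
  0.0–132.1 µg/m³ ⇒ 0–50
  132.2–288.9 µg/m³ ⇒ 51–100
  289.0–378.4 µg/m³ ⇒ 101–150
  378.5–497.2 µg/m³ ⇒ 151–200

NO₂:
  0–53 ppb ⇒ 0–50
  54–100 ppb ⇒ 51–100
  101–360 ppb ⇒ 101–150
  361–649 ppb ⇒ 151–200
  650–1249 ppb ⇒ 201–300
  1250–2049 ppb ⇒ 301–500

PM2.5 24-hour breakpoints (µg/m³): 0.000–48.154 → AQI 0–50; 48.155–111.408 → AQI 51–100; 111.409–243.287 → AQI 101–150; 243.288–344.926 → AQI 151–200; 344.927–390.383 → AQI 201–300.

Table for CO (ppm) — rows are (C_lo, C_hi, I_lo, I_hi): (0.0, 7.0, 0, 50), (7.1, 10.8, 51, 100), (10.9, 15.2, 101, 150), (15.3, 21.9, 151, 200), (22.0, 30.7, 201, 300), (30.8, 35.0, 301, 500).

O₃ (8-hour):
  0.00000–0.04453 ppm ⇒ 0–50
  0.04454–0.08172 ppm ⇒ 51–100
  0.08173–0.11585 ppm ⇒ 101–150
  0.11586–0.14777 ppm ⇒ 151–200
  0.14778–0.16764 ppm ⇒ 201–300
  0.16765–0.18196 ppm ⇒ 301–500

PM10: 343.9 ∈ [289.0, 378.4] ↔ index [101, 150].
101 + (343.9−289.0)·(150−101)/(378.4−289.0) = 101 + 54.9·49/89.4 ≈ 131.09, so AQI = 131.
NO₂: 82 lies in 54–100, so I_lo=51, I_hi=100, C_lo=54, C_hi=100.
(100−51)/(100−54) × (82−54) + 51 = 49/46 × 28 + 51 ≈ 80.83 → 81.
PM2.5: 298.413 ∈ [243.288, 344.926] ↔ index [151, 200].
151 + (298.413−243.288)·(200−151)/(344.926−243.288) = 151 + 55.125·49/101.638 ≈ 177.58, so AQI = 178.
CO: 32.7 ∈ [30.8, 35.0] ↔ index [301, 500].
301 + (32.7−30.8)·(500−301)/(35.0−30.8) = 301 + 1.9·199/4.2 ≈ 391.02, so AQI = 391.
O₃: row 0.08173–0.11585 (AQI 101–150). (150−101)·(0.08831−0.08173)/(0.11585−0.08173) + 101 = 49·0.00658/0.03412 + 101 ≈ 110.45 → 110.
Sub-indices: PM10→131, NO₂→81, PM2.5→178, CO→391, O₃→110. Overall AQI = max = 391; dominant pollutant is CO.
AQI 391: Hazardous.

391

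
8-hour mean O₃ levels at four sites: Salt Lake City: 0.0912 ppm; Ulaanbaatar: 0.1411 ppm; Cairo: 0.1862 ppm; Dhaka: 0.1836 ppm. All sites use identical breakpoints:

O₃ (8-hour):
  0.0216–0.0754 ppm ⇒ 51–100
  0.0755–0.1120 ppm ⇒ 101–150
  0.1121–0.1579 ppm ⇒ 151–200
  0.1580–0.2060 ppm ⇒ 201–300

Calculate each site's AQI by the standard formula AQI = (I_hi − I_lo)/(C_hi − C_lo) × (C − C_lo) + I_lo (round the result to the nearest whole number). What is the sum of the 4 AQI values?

817

Salt Lake City 0.0912: bracket 0.0755–0.1120 → index 101–150; slope 49/0.0365, offset 0.0157.
AQI = 101 + 49/0.0365·0.0157 ≈ 122.08 ⇒ 122.
Ulaanbaatar: 0.1411 ∈ [0.1121, 0.1579] ↔ index [151, 200].
151 + (0.1411−0.1121)·(200−151)/(0.1579−0.1121) = 151 + 0.0290·49/0.0458 ≈ 182.03, so AQI = 182.
Cairo: 0.1862 lies in 0.1580–0.2060, so I_lo=201, I_hi=300, C_lo=0.1580, C_hi=0.2060.
(300−201)/(0.2060−0.1580) × (0.1862−0.1580) + 201 = 99/0.0480 × 0.0282 + 201 ≈ 259.16 → 259.
Dhaka: 0.1836 lies in 0.1580–0.2060, so I_lo=201, I_hi=300, C_lo=0.1580, C_hi=0.2060.
(300−201)/(0.2060−0.1580) × (0.1836−0.1580) + 201 = 99/0.0480 × 0.0256 + 201 ≈ 253.80 → 254.
AQIs: Salt Lake City=122, Ulaanbaatar=182, Cairo=259, Dhaka=254. Sum = 122 + 182 + 259 + 254 = 817.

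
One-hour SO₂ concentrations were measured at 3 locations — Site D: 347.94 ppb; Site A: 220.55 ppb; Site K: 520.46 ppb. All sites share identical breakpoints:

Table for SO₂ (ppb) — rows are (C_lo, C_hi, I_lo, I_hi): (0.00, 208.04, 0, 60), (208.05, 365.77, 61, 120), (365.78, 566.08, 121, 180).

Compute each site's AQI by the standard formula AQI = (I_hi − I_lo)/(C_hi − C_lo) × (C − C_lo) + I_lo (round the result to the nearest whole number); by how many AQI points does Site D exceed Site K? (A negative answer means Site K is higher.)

Site D: row 208.05–365.77 (AQI 61–120). (120−61)·(347.94−208.05)/(365.77−208.05) + 61 = 59·139.89/157.72 + 61 ≈ 113.33 → 113.
Site A: 220.55 lies in 208.05–365.77, so I_lo=61, I_hi=120, C_lo=208.05, C_hi=365.77.
(120−61)/(365.77−208.05) × (220.55−208.05) + 61 = 59/157.72 × 12.50 + 61 ≈ 65.68 → 66.
Site K: row 365.78–566.08 (AQI 121–180). (180−121)·(520.46−365.78)/(566.08−365.78) + 121 = 59·154.68/200.30 + 121 ≈ 166.56 → 167.
AQIs: Site D=113, Site A=66, Site K=167. Site D (113) − Site K (167) = -54.

-54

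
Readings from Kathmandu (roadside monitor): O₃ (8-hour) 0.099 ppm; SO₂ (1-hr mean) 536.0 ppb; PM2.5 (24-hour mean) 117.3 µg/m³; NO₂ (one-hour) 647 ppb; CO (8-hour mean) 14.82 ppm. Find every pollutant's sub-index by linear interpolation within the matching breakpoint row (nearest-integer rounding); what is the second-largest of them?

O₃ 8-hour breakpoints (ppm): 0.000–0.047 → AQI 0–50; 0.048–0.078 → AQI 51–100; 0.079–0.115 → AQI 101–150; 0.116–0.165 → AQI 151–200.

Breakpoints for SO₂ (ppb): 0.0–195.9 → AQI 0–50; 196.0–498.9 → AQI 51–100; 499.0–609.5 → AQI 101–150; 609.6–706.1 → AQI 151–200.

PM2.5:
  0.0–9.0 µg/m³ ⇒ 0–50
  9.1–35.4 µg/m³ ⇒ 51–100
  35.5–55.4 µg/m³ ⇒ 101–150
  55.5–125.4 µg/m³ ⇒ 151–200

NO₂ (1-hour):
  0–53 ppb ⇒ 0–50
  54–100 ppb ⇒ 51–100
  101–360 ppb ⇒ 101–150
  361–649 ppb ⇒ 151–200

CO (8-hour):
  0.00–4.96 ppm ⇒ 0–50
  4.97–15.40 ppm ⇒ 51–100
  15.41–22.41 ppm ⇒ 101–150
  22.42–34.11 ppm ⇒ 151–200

194

O₃: row 0.079–0.115 (AQI 101–150). (150−101)·(0.099−0.079)/(0.115−0.079) + 101 = 49·0.020/0.036 + 101 ≈ 128.22 → 128.
SO₂: 536.0 lies in 499.0–609.5, so I_lo=101, I_hi=150, C_lo=499.0, C_hi=609.5.
(150−101)/(609.5−499.0) × (536.0−499.0) + 101 = 49/110.5 × 37.0 + 101 ≈ 117.41 → 117.
PM2.5: 117.3 ∈ [55.5, 125.4] ↔ index [151, 200].
151 + (117.3−55.5)·(200−151)/(125.4−55.5) = 151 + 61.8·49/69.9 ≈ 194.32, so AQI = 194.
NO₂: 647 ∈ [361, 649] ↔ index [151, 200].
151 + (647−361)·(200−151)/(649−361) = 151 + 286·49/288 ≈ 199.66, so AQI = 200.
CO: 14.82 lies in 4.97–15.40, so I_lo=51, I_hi=100, C_lo=4.97, C_hi=15.40.
(100−51)/(15.40−4.97) × (14.82−4.97) + 51 = 49/10.43 × 9.85 + 51 ≈ 97.28 → 97.
Sub-indices: O₃→128, SO₂→117, PM2.5→194, NO₂→200, CO→97. Ranked high→low: 200, 194, 128, 117, 97. Second-highest sub-index = 194.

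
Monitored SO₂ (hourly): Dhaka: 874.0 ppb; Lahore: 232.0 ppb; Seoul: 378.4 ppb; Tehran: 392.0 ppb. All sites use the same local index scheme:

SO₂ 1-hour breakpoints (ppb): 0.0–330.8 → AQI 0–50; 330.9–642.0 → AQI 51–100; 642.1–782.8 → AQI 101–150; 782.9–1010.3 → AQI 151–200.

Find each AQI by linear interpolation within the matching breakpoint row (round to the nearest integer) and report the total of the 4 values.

Dhaka 874.0: bracket 782.9–1010.3 → index 151–200; slope 49/227.4, offset 91.1.
AQI = 151 + 49/227.4·91.1 ≈ 170.63 ⇒ 171.
Lahore: 232.0 ∈ [0.0, 330.8] ↔ index [0, 50].
0 + (232.0−0.0)·(50−0)/(330.8−0.0) = 0 + 232.0·50/330.8 ≈ 35.07, so AQI = 35.
Seoul: 378.4 lies in 330.9–642.0, so I_lo=51, I_hi=100, C_lo=330.9, C_hi=642.0.
(100−51)/(642.0−330.9) × (378.4−330.9) + 51 = 49/311.1 × 47.5 + 51 ≈ 58.48 → 58.
Tehran: row 330.9–642.0 (AQI 51–100). (100−51)·(392.0−330.9)/(642.0−330.9) + 51 = 49·61.1/311.1 + 51 ≈ 60.62 → 61.
AQIs: Dhaka=171, Lahore=35, Seoul=58, Tehran=61. Sum = 171 + 35 + 58 + 61 = 325.

325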